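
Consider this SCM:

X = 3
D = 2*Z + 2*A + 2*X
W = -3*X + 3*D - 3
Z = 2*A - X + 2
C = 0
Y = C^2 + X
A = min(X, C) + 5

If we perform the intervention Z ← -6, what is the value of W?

0

The intervention breaks the incoming arrows to Z: Z = 2*A - X + 2 no longer applies, and Z = -6.
A = min(X, C) + 5  [with X=3, C=0]  = 5
D = 2*Z + 2*A + 2*X  [with Z=-6, A=5, X=3]  = 4
W = -3*X + 3*D - 3  [with X=3, D=4]  = 0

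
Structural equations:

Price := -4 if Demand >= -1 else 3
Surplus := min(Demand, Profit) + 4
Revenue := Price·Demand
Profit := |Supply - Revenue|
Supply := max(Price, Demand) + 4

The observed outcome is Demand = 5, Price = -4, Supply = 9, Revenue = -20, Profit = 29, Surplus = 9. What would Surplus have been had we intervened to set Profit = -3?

1

The intervention breaks the incoming arrows to Profit: Profit := |Supply - Revenue| no longer applies, and Profit = -3.
Surplus = min(Demand, Profit) + 4  [with Demand=5, Profit=-3]  = 1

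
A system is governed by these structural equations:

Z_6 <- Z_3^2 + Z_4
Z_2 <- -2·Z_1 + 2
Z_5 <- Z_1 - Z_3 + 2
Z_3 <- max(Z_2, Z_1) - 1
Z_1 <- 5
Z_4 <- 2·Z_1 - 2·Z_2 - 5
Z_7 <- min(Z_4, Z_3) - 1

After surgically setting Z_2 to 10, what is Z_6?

66

Under do(Z_2=10), the mechanism Z_2 <- -2·Z_1 + 2 is discarded; Z_2 is fixed at 10.
Z_3 = max(Z_2, Z_1) - 1  [with Z_2=10, Z_1=5]  = 9
Z_4 = 2·Z_1 - 2·Z_2 - 5  [with Z_1=5, Z_2=10]  = -15
Z_6 = Z_3^2 + Z_4  [with Z_3=9, Z_4=-15]  = 66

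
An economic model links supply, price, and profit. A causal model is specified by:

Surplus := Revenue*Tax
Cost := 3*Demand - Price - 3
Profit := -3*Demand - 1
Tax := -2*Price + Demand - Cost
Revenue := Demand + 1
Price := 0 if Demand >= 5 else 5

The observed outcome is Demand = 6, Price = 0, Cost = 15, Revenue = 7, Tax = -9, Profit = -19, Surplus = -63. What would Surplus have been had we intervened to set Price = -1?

-56

Under do(Price=-1), the mechanism Price := 0 if Demand >= 5 else 5 is discarded; Price is fixed at -1.
Cost = 3*Demand - Price - 3  [with Demand=6, Price=-1]  = 16
Revenue = Demand + 1  [with Demand=6]  = 7
Tax = -2*Price + Demand - Cost  [with Price=-1, Demand=6, Cost=16]  = -8
Surplus = Revenue*Tax  [with Revenue=7, Tax=-8]  = -56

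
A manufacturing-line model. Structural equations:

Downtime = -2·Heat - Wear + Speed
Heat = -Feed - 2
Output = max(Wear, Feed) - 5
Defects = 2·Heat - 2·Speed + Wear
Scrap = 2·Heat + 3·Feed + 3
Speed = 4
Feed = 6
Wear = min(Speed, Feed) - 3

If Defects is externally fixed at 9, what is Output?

Under do(Defects=9), the mechanism Defects = 2·Heat - 2·Speed + Wear is discarded; Defects is fixed at 9.
Since Output is not a descendant of the intervened variable, it is unaffected.
Wear = min(Speed, Feed) - 3  [with Speed=4, Feed=6]  = 1
Output = max(Wear, Feed) - 5  [with Wear=1, Feed=6]  = 1

1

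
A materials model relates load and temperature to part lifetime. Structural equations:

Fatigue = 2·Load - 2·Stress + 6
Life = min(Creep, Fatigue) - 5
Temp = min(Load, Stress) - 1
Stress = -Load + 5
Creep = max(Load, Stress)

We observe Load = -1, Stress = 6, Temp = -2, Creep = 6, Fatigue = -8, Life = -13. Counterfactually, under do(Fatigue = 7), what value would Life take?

The intervention breaks the incoming arrows to Fatigue: Fatigue = 2·Load - 2·Stress + 6 no longer applies, and Fatigue = 7.
Stress = -Load + 5  [with Load=-1]  = 6
Creep = max(Load, Stress)  [with Load=-1, Stress=6]  = 6
Life = min(Creep, Fatigue) - 5  [with Creep=6, Fatigue=7]  = 1

1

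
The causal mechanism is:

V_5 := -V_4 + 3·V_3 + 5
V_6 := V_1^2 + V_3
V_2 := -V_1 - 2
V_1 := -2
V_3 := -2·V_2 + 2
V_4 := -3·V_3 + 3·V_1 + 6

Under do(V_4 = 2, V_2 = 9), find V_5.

The joint intervention fixes V_4 = 2, V_2 = 9, removing each variable's own equation.
V_3 = -2·V_2 + 2  [with V_2=9]  = -16
V_5 = -V_4 + 3·V_3 + 5  [with V_4=2, V_3=-16]  = -45

-45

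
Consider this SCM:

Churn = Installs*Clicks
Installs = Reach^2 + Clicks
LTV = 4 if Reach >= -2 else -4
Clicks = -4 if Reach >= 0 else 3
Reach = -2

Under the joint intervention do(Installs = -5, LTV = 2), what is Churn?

-15

The joint intervention fixes Installs = -5, LTV = 2, removing each variable's own equation.
Clicks = -4 if Reach >= 0 else 3  [with Reach=-2]  = 3
Churn = Installs*Clicks  [with Installs=-5, Clicks=3]  = -15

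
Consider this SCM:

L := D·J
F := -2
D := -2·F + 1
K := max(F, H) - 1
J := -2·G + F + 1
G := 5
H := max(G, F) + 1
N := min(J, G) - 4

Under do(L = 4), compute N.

Intervening sets L = 4 and removes its equation (L := D·J).
No directed path runs from L to N, so N keeps its natural value.
J = -2·G + F + 1  [with G=5, F=-2]  = -11
N = min(J, G) - 4  [with J=-11, G=5]  = -15

-15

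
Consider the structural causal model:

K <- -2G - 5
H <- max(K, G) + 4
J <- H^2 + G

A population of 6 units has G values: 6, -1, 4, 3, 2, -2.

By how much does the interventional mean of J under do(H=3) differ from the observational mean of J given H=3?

3.5

The intervention sets H=3 in all 6 units regardless of G. Recomputing J per unit gives 15, 8, 13, 12, 11, 7; average 11.
E[J|H=3] averages over only the 2 units with H=3 (G = -1, -2): J = 8, 7, mean 7.5.
Difference = 11 − 7.5 = 3.5.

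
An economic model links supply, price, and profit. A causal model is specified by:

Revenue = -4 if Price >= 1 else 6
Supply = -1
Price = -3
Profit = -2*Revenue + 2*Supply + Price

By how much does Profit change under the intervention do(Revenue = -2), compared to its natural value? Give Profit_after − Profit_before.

The intervention breaks the incoming arrows to Revenue: Revenue = -4 if Price >= 1 else 6 no longer applies, and Revenue = -2.
Profit = -2*Revenue + 2*Supply + Price  [with Revenue=-2, Supply=-1, Price=-3]  = -1
Without intervention: Revenue = -4 if Price >= 1 else 6  [with Price=-3]  = 6; Profit = -2*Revenue + 2*Supply + Price  [with Revenue=6, Supply=-1, Price=-3]  = -17.
Change = -1 − (-17) = 16.

16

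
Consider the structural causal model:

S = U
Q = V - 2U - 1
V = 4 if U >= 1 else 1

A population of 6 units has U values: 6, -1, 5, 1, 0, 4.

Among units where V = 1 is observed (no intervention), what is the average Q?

1

Observing V=1 restricts to units where V's equation naturally yields 1: U ∈ {-1, 0}. In that subpopulation Q = 2, 0, mean 1.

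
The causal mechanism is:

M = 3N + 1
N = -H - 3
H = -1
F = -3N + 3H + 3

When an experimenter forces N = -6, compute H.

-1

Under do(N=-6), the mechanism N = -H - 3 is discarded; N is fixed at -6.
H is not downstream of the intervention, so its value is determined by the original equations.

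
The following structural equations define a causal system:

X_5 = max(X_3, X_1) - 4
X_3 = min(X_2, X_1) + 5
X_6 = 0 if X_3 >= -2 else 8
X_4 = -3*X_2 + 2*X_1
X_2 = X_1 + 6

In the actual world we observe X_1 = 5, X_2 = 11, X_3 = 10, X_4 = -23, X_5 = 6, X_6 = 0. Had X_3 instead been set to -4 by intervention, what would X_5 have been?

1

do(X_3=-4) replaces the equation X_3 = min(X_2, X_1) + 5 with the constant X_3 = -4.
X_5 = max(X_3, X_1) - 4  [with X_3=-4, X_1=5]  = 1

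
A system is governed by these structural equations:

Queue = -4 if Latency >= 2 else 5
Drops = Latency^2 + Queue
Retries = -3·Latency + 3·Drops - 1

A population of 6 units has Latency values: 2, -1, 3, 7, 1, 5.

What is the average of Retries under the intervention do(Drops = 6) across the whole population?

Every unit gets Drops=6 under the intervention. Retries values become 11, 20, 8, -4, 14, 2; E[Retries|do(Drops=6)] = 8.5.

8.5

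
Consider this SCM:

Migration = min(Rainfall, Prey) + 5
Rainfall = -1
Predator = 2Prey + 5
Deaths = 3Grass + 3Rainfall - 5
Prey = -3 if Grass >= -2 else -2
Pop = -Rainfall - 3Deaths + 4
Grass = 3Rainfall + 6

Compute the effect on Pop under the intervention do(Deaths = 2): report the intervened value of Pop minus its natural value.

-3

Under do(Deaths=2), the mechanism Deaths = 3Grass + 3Rainfall - 5 is discarded; Deaths is fixed at 2.
Pop = -Rainfall - 3Deaths + 4  [with Rainfall=-1, Deaths=2]  = -1
Without intervention: Grass = 3Rainfall + 6  [with Rainfall=-1]  = 3; Deaths = 3Grass + 3Rainfall - 5  [with Grass=3, Rainfall=-1]  = 1; Pop = -Rainfall - 3Deaths + 4  [with Rainfall=-1, Deaths=1]  = 2.
Change = -1 − 2 = -3.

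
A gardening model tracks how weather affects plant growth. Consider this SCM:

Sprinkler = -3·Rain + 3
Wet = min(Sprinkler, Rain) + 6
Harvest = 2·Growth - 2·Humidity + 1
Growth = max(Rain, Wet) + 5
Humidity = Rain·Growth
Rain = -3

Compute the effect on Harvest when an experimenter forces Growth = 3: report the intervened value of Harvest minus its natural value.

Under do(Growth=3), the mechanism Growth = max(Rain, Wet) + 5 is discarded; Growth is fixed at 3.
Humidity = Rain·Growth  [with Rain=-3, Growth=3]  = -9
Harvest = 2·Growth - 2·Humidity + 1  [with Growth=3, Humidity=-9]  = 25
Without intervention: Sprinkler = -3·Rain + 3  [with Rain=-3]  = 12; Wet = min(Sprinkler, Rain) + 6  [with Sprinkler=12, Rain=-3]  = 3; Growth = max(Rain, Wet) + 5  [with Rain=-3, Wet=3]  = 8; Humidity = Rain·Growth  [with Rain=-3, Growth=8]  = -24; Harvest = 2·Growth - 2·Humidity + 1  [with Growth=8, Humidity=-24]  = 65.
Change = 25 − 65 = -40.

-40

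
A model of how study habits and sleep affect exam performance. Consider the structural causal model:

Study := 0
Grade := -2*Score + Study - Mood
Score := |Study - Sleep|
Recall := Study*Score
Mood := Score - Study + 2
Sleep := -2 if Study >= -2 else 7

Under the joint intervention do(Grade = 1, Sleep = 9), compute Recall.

The joint intervention fixes Grade = 1, Sleep = 9, removing each variable's own equation.
Score = |Study - Sleep|  [with Study=0, Sleep=9]  = 9
Recall = Study*Score  [with Study=0, Score=9]  = 0

0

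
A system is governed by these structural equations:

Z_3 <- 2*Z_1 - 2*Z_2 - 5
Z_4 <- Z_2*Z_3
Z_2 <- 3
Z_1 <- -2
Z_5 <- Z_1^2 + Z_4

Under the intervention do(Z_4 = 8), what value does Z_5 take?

12

Intervening sets Z_4 = 8 and removes its equation (Z_4 <- Z_2*Z_3).
Z_5 = Z_1^2 + Z_4  [with Z_1=-2, Z_4=8]  = 12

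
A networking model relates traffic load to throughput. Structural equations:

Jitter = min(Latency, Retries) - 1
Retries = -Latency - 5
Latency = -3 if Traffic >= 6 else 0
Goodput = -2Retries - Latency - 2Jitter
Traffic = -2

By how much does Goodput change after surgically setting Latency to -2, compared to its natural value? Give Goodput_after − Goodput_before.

-6

do(Latency=-2) replaces the equation Latency = -3 if Traffic >= 6 else 0 with the constant Latency = -2.
Retries = -Latency - 5  [with Latency=-2]  = -3
Jitter = min(Latency, Retries) - 1  [with Latency=-2, Retries=-3]  = -4
Goodput = -2Retries - Latency - 2Jitter  [with Retries=-3, Latency=-2, Jitter=-4]  = 16
Without intervention: Latency = -3 if Traffic >= 6 else 0  [with Traffic=-2]  = 0; Retries = -Latency - 5  [with Latency=0]  = -5; Jitter = min(Latency, Retries) - 1  [with Latency=0, Retries=-5]  = -6; Goodput = -2Retries - Latency - 2Jitter  [with Retries=-5, Latency=0, Jitter=-6]  = 22.
Change = 16 − 22 = -6.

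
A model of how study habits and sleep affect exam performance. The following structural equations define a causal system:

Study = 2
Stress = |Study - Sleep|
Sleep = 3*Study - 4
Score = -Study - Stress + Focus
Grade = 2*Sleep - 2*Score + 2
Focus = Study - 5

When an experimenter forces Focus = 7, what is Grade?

-4

Under do(Focus=7), the mechanism Focus = Study - 5 is discarded; Focus is fixed at 7.
Sleep = 3*Study - 4  [with Study=2]  = 2
Stress = |Study - Sleep|  [with Study=2, Sleep=2]  = 0
Score = -Study - Stress + Focus  [with Study=2, Stress=0, Focus=7]  = 5
Grade = 2*Sleep - 2*Score + 2  [with Sleep=2, Score=5]  = -4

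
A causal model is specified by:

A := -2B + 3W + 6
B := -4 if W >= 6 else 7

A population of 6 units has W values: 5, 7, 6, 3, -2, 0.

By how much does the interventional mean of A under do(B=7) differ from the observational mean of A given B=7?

Every unit gets B=7 under the intervention. A values become 7, 13, 10, 1, -14, -8; E[A|do(B=7)] = 1.5.
E[A|B=7] averages over only the 4 units with B=7 (W = 5, 3, -2, 0): A = 7, 1, -14, -8, mean -3.5.
Difference = 1.5 − (-3.5) = 5.

5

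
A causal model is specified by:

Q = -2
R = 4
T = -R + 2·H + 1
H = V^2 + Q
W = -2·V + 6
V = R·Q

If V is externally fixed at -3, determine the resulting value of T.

The intervention breaks the incoming arrows to V: V = R·Q no longer applies, and V = -3.
H = V^2 + Q  [with V=-3, Q=-2]  = 7
T = -R + 2·H + 1  [with R=4, H=7]  = 11

11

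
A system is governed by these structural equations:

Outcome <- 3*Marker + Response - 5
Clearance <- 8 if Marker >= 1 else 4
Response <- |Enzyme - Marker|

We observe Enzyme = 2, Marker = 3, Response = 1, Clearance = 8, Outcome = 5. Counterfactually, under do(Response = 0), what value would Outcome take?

4

do(Response=0) replaces the equation Response <- |Enzyme - Marker| with the constant Response = 0.
Outcome = 3*Marker + Response - 5  [with Marker=3, Response=0]  = 4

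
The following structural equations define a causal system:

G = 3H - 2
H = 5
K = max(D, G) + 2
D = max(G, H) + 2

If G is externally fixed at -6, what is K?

9

Under do(G=-6), the mechanism G = 3H - 2 is discarded; G is fixed at -6.
D = max(G, H) + 2  [with G=-6, H=5]  = 7
K = max(D, G) + 2  [with D=7, G=-6]  = 9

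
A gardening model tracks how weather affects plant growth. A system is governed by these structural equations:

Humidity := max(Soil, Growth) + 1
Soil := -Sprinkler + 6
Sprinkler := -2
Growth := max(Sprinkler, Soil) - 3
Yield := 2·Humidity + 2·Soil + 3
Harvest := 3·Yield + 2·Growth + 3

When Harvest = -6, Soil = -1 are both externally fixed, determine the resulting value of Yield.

The joint intervention fixes Harvest = -6, Soil = -1, removing each variable's own equation.
Growth = max(Sprinkler, Soil) - 3  [with Sprinkler=-2, Soil=-1]  = -4
Humidity = max(Soil, Growth) + 1  [with Soil=-1, Growth=-4]  = 0
Yield = 2·Humidity + 2·Soil + 3  [with Humidity=0, Soil=-1]  = 1

1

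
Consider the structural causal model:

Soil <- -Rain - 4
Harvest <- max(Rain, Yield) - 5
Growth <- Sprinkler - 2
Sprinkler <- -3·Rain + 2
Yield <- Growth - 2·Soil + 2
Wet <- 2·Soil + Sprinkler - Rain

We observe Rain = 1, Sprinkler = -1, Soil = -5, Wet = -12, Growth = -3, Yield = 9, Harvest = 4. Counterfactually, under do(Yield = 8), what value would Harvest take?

Intervening sets Yield = 8 and removes its equation (Yield <- Growth - 2·Soil + 2).
Harvest = max(Rain, Yield) - 5  [with Rain=1, Yield=8]  = 3

3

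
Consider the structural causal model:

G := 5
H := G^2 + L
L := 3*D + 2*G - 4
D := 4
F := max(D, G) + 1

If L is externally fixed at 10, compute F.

Under do(L=10), the mechanism L := 3*D + 2*G - 4 is discarded; L is fixed at 10.
Since F is not a descendant of the intervened variable, it is unaffected.
F = max(D, G) + 1  [with D=4, G=5]  = 6

6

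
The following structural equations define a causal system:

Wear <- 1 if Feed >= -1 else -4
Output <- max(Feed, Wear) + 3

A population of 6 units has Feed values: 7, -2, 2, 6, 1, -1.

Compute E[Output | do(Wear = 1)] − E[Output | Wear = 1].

Every unit gets Wear=1 under the intervention. Output values become 10, 4, 5, 9, 4, 4; E[Output|do(Wear=1)] = 6.
E[Output|Wear=1] averages over only the 5 units with Wear=1 (Feed = 7, 2, 6, 1, -1): Output = 10, 5, 9, 4, 4, mean 6.4.
Difference = 6 − 6.4 = -0.4.

-0.4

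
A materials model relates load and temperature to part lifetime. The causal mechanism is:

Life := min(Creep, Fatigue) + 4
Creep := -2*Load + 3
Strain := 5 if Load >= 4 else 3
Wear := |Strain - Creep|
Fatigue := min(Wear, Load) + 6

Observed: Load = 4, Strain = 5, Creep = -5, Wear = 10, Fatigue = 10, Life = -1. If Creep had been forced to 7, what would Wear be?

2

The intervention breaks the incoming arrows to Creep: Creep := -2*Load + 3 no longer applies, and Creep = 7.
Strain = 5 if Load >= 4 else 3  [with Load=4]  = 5
Wear = |Strain - Creep|  [with Strain=5, Creep=7]  = 2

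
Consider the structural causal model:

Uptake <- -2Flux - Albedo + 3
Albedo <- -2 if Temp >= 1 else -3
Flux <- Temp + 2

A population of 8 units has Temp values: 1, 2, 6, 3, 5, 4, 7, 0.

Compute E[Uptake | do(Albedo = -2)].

-6

do(Albedo=-2) breaks Albedo's dependence on Temp. With Albedo=-2 fixed, Uptake across the units is -1, -3, -11, -5, -9, -7, -13, 1, mean -6.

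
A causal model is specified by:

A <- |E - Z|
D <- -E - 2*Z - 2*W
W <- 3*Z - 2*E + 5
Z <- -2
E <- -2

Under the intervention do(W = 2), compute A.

0

do(W=2) replaces the equation W <- 3*Z - 2*E + 5 with the constant W = 2.
A is not downstream of the intervention, so its value is determined by the original equations.
A = |E - Z|  [with E=-2, Z=-2]  = 0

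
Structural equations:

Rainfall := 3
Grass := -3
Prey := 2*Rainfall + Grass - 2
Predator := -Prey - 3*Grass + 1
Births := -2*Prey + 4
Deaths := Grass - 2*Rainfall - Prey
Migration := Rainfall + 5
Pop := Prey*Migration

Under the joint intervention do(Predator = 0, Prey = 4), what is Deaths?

The joint intervention fixes Predator = 0, Prey = 4, removing each variable's own equation.
Deaths = Grass - 2*Rainfall - Prey  [with Grass=-3, Rainfall=3, Prey=4]  = -13

-13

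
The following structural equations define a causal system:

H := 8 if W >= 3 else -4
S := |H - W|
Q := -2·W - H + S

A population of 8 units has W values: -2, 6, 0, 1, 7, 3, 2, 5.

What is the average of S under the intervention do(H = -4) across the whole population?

do(H=-4) breaks H's dependence on W. With H=-4 fixed, S across the units is 2, 10, 4, 5, 11, 7, 6, 9, mean 6.75.

6.75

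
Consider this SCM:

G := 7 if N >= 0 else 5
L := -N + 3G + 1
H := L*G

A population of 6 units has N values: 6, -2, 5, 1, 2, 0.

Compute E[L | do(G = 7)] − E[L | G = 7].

0.8

Under do(G=7), G's equation is replaced by G=7 for every unit. Per-unit L: 16, 24, 17, 21, 20, 22. Mean = 20.
Conditioning on G=7 selects the 5 unit(s) with N ∈ {6, 5, 1, 2, 0}. Their L values: 16, 17, 21, 20, 22. Mean = 19.2.
Difference = 20 − 19.2 = 0.8.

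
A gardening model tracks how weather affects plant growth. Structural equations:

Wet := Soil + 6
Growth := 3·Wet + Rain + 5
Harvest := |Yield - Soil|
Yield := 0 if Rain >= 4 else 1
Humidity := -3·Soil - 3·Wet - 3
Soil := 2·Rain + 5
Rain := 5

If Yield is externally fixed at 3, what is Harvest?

12

Intervening sets Yield = 3 and removes its equation (Yield := 0 if Rain >= 4 else 1).
Soil = 2·Rain + 5  [with Rain=5]  = 15
Harvest = |Yield - Soil|  [with Yield=3, Soil=15]  = 12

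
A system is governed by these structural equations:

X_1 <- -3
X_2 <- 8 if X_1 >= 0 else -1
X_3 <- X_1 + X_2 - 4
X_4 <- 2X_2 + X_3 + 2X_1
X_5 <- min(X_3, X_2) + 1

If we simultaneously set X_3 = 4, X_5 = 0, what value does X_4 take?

The joint intervention fixes X_3 = 4, X_5 = 0, removing each variable's own equation.
X_2 = 8 if X_1 >= 0 else -1  [with X_1=-3]  = -1
X_4 = 2X_2 + X_3 + 2X_1  [with X_2=-1, X_3=4, X_1=-3]  = -4

-4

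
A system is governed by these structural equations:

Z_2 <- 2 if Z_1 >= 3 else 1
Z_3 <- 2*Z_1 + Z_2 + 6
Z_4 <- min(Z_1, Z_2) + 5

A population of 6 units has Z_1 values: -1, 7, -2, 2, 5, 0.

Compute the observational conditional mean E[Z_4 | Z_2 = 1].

4.5

Conditioning on Z_2=1 selects the 4 unit(s) with Z_1 ∈ {-1, -2, 2, 0}. Their Z_4 values: 4, 3, 6, 5. Mean = 4.5.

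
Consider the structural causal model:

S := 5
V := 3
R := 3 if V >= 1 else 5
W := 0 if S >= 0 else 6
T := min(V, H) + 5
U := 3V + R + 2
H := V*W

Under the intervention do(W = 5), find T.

do(W=5) replaces the equation W := 0 if S >= 0 else 6 with the constant W = 5.
H = V*W  [with V=3, W=5]  = 15
T = min(V, H) + 5  [with V=3, H=15]  = 8

8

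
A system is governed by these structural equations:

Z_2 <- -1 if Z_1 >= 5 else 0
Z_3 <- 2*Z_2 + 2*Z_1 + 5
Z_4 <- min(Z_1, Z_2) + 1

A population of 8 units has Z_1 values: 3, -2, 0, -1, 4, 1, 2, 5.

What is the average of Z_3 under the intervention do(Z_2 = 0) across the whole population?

8

Every unit gets Z_2=0 under the intervention. Z_3 values become 11, 1, 5, 3, 13, 7, 9, 15; E[Z_3|do(Z_2=0)] = 8.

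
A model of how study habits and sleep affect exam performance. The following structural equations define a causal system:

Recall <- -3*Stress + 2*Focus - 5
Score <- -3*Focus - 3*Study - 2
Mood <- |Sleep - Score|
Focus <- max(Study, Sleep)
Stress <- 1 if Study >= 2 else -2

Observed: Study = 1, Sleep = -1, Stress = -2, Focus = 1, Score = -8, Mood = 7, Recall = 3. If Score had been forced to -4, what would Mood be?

The intervention breaks the incoming arrows to Score: Score <- -3*Focus - 3*Study - 2 no longer applies, and Score = -4.
Mood = |Sleep - Score|  [with Sleep=-1, Score=-4]  = 3

3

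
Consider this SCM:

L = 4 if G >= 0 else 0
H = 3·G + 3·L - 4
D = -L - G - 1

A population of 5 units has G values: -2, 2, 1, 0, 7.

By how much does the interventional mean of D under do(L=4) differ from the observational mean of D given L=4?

0.9

The intervention sets L=4 in all 5 units regardless of G. Recomputing D per unit gives -3, -7, -6, -5, -12; average -6.6.
E[D|L=4] averages over only the 4 units with L=4 (G = 2, 1, 0, 7): D = -7, -6, -5, -12, mean -7.5.
Difference = -6.6 − (-7.5) = 0.9.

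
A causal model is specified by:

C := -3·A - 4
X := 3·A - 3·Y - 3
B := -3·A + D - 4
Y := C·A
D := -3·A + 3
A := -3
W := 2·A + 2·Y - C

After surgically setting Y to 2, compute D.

do(Y=2) replaces the equation Y := C·A with the constant Y = 2.
D is not downstream of the intervention, so its value is determined by the original equations.
D = -3·A + 3  [with A=-3]  = 12

12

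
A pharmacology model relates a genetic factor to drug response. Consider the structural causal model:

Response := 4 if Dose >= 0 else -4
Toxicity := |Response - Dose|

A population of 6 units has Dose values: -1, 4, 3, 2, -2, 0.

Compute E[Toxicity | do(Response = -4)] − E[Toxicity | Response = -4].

2.5

Under do(Response=-4), Response's equation is replaced by Response=-4 for every unit. Per-unit Toxicity: 3, 8, 7, 6, 2, 4. Mean = 5.
E[Toxicity|Response=-4] averages over only the 2 units with Response=-4 (Dose = -1, -2): Toxicity = 3, 2, mean 2.5.
Difference = 5 − 2.5 = 2.5.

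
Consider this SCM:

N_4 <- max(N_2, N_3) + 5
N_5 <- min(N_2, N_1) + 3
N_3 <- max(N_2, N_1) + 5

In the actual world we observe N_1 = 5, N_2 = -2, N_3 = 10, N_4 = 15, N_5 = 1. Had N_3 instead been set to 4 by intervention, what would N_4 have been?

9

The intervention breaks the incoming arrows to N_3: N_3 <- max(N_2, N_1) + 5 no longer applies, and N_3 = 4.
N_4 = max(N_2, N_3) + 5  [with N_2=-2, N_3=4]  = 9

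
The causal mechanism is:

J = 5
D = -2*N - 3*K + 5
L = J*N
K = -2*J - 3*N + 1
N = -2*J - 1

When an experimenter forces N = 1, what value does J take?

Under do(N=1), the mechanism N = -2*J - 1 is discarded; N is fixed at 1.
J is not downstream of the intervention, so its value is determined by the original equations.

5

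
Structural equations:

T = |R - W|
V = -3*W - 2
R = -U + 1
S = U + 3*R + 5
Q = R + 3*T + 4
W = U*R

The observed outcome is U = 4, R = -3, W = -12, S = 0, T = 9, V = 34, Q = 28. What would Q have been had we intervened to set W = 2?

The intervention breaks the incoming arrows to W: W = U*R no longer applies, and W = 2.
R = -U + 1  [with U=4]  = -3
T = |R - W|  [with R=-3, W=2]  = 5
Q = R + 3*T + 4  [with R=-3, T=5]  = 16

16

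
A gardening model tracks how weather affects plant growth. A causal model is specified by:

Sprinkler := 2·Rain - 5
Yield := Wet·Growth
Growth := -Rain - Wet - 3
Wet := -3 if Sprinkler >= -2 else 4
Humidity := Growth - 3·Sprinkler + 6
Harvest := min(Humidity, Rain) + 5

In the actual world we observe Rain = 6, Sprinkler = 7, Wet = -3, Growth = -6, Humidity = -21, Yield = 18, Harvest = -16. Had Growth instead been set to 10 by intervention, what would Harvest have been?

0

The intervention breaks the incoming arrows to Growth: Growth := -Rain - Wet - 3 no longer applies, and Growth = 10.
Sprinkler = 2·Rain - 5  [with Rain=6]  = 7
Humidity = Growth - 3·Sprinkler + 6  [with Growth=10, Sprinkler=7]  = -5
Harvest = min(Humidity, Rain) + 5  [with Humidity=-5, Rain=6]  = 0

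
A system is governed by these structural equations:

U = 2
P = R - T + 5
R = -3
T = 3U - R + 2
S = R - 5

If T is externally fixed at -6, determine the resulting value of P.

8

Intervening sets T = -6 and removes its equation (T = 3U - R + 2).
P = R - T + 5  [with R=-3, T=-6]  = 8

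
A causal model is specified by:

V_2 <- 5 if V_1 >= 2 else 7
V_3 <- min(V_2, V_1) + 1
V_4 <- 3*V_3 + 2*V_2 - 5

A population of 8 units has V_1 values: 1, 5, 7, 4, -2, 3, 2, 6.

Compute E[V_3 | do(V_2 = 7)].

do(V_2=7) breaks V_2's dependence on V_1. With V_2=7 fixed, V_3 across the units is 2, 6, 8, 5, -1, 4, 3, 7, mean 4.25.

4.25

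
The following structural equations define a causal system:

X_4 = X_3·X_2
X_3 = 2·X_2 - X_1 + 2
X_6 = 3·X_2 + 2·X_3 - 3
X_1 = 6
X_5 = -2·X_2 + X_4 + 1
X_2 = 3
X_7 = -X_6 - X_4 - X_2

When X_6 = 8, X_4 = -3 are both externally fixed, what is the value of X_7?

-8

Under do(X_6 = 8, X_4 = -3), each intervened variable's structural equation is replaced by its fixed value.
X_7 = -X_6 - X_4 - X_2  [with X_6=8, X_4=-3, X_2=3]  = -8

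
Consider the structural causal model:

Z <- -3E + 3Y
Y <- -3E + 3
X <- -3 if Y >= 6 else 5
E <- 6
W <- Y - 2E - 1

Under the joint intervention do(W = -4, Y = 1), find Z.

Setting W = -4, Y = 1 by intervention discards those variables' equations.
Z = -3E + 3Y  [with E=6, Y=1]  = -15

-15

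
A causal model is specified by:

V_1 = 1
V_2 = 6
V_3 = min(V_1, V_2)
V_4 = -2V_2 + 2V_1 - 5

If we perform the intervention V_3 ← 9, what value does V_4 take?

The intervention breaks the incoming arrows to V_3: V_3 = min(V_1, V_2) no longer applies, and V_3 = 9.
V_4 is not downstream of the intervention, so its value is determined by the original equations.
V_4 = -2V_2 + 2V_1 - 5  [with V_2=6, V_1=1]  = -15

-15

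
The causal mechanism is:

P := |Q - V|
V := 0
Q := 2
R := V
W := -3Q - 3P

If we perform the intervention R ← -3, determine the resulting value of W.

The intervention breaks the incoming arrows to R: R := V no longer applies, and R = -3.
Since W is not a descendant of the intervened variable, it is unaffected.
P = |Q - V|  [with Q=2, V=0]  = 2
W = -3Q - 3P  [with Q=2, P=2]  = -12

-12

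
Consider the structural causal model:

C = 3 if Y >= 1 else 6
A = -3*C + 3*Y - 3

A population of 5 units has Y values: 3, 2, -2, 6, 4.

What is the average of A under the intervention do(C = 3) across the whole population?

The intervention sets C=3 in all 5 units regardless of Y. Recomputing A per unit gives -3, -6, -18, 6, 0; average -4.2.

-4.2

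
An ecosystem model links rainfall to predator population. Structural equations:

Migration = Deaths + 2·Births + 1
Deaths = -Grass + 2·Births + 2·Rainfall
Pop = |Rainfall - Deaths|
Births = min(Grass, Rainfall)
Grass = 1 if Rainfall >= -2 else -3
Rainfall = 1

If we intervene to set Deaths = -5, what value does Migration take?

Intervening sets Deaths = -5 and removes its equation (Deaths = -Grass + 2·Births + 2·Rainfall).
Grass = 1 if Rainfall >= -2 else -3  [with Rainfall=1]  = 1
Births = min(Grass, Rainfall)  [with Grass=1, Rainfall=1]  = 1
Migration = Deaths + 2·Births + 1  [with Deaths=-5, Births=1]  = -2

-2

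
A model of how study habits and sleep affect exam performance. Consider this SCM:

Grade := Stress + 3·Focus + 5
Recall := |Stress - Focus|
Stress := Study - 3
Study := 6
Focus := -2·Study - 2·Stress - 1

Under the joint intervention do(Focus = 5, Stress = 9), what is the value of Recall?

4

The joint intervention fixes Focus = 5, Stress = 9, removing each variable's own equation.
Recall = |Stress - Focus|  [with Stress=9, Focus=5]  = 4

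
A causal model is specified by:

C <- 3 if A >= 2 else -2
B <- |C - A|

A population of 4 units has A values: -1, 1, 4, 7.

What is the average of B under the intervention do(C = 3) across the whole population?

Every unit gets C=3 under the intervention. B values become 4, 2, 1, 4; E[B|do(C=3)] = 2.75.

2.75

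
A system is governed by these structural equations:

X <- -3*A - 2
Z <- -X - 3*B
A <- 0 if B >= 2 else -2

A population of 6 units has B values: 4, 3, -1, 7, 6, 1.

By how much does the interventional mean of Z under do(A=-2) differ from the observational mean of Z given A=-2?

Every unit gets A=-2 under the intervention. Z values become -16, -13, -1, -25, -22, -7; E[Z|do(A=-2)] = -14.
E[Z|A=-2] averages over only the 2 units with A=-2 (B = -1, 1): Z = -1, -7, mean -4.
Difference = -14 − (-4) = -10.

-10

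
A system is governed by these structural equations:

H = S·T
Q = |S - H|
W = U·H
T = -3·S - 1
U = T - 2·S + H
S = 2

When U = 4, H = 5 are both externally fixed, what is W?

The joint intervention fixes U = 4, H = 5, removing each variable's own equation.
W = U·H  [with U=4, H=5]  = 20

20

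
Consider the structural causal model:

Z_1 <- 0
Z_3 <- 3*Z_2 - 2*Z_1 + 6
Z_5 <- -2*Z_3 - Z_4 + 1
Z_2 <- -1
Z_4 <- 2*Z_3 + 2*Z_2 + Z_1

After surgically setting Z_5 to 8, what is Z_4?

4

The intervention breaks the incoming arrows to Z_5: Z_5 <- -2*Z_3 - Z_4 + 1 no longer applies, and Z_5 = 8.
Since Z_4 is not a descendant of the intervened variable, it is unaffected.
Z_3 = 3*Z_2 - 2*Z_1 + 6  [with Z_2=-1, Z_1=0]  = 3
Z_4 = 2*Z_3 + 2*Z_2 + Z_1  [with Z_3=3, Z_2=-1, Z_1=0]  = 4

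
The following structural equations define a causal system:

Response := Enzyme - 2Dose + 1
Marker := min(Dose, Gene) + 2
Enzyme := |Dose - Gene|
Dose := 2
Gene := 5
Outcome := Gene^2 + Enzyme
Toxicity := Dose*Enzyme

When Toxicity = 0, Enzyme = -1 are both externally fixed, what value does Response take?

Under do(Toxicity = 0, Enzyme = -1), each intervened variable's structural equation is replaced by its fixed value.
Response = Enzyme - 2Dose + 1  [with Enzyme=-1, Dose=2]  = -4

-4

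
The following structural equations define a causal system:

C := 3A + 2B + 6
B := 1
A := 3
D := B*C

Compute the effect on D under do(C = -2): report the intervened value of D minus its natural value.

The intervention breaks the incoming arrows to C: C := 3A + 2B + 6 no longer applies, and C = -2.
D = B*C  [with B=1, C=-2]  = -2
Without intervention: C = 3A + 2B + 6  [with A=3, B=1]  = 17; D = B*C  [with B=1, C=17]  = 17.
Change = -2 − 17 = -19.

-19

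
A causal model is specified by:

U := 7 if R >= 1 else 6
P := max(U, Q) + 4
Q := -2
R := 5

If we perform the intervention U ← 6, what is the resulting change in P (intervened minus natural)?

-1

The intervention breaks the incoming arrows to U: U := 7 if R >= 1 else 6 no longer applies, and U = 6.
P = max(U, Q) + 4  [with U=6, Q=-2]  = 10
Without intervention: U = 7 if R >= 1 else 6  [with R=5]  = 7; P = max(U, Q) + 4  [with U=7, Q=-2]  = 11.
Change = 10 − 11 = -1.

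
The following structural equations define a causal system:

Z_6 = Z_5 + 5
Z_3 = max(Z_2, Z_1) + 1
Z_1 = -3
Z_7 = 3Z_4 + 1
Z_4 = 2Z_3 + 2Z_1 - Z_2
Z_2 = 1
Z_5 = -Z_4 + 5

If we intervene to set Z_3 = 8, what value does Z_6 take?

The intervention breaks the incoming arrows to Z_3: Z_3 = max(Z_2, Z_1) + 1 no longer applies, and Z_3 = 8.
Z_4 = 2Z_3 + 2Z_1 - Z_2  [with Z_3=8, Z_1=-3, Z_2=1]  = 9
Z_5 = -Z_4 + 5  [with Z_4=9]  = -4
Z_6 = Z_5 + 5  [with Z_5=-4]  = 1

1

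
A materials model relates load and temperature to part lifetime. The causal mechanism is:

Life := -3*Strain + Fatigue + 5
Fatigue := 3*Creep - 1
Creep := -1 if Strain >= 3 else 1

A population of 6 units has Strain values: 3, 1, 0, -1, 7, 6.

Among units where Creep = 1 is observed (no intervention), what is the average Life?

Observing Creep=1 restricts to units where Creep's equation naturally yields 1: Strain ∈ {1, 0, -1}. In that subpopulation Life = 4, 7, 10, mean 7.

7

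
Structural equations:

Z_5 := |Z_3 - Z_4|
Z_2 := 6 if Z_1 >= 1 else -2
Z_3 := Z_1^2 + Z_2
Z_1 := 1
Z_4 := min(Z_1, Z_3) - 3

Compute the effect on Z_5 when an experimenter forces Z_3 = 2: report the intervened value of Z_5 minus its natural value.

-5

do(Z_3=2) replaces the equation Z_3 := Z_1^2 + Z_2 with the constant Z_3 = 2.
Z_4 = min(Z_1, Z_3) - 3  [with Z_1=1, Z_3=2]  = -2
Z_5 = |Z_3 - Z_4|  [with Z_3=2, Z_4=-2]  = 4
Without intervention: Z_2 = 6 if Z_1 >= 1 else -2  [with Z_1=1]  = 6; Z_3 = Z_1^2 + Z_2  [with Z_1=1, Z_2=6]  = 7; Z_4 = min(Z_1, Z_3) - 3  [with Z_1=1, Z_3=7]  = -2; Z_5 = |Z_3 - Z_4|  [with Z_3=7, Z_4=-2]  = 9.
Change = 4 − 9 = -5.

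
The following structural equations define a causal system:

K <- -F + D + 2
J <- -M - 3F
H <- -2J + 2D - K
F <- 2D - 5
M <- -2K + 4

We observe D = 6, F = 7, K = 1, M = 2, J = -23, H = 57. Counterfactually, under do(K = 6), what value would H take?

The intervention breaks the incoming arrows to K: K <- -F + D + 2 no longer applies, and K = 6.
F = 2D - 5  [with D=6]  = 7
M = -2K + 4  [with K=6]  = -8
J = -M - 3F  [with M=-8, F=7]  = -13
H = -2J + 2D - K  [with J=-13, D=6, K=6]  = 32

32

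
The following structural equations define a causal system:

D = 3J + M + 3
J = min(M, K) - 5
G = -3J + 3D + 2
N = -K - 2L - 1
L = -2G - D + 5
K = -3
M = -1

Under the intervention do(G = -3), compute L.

33

The intervention breaks the incoming arrows to G: G = -3J + 3D + 2 no longer applies, and G = -3.
J = min(M, K) - 5  [with M=-1, K=-3]  = -8
D = 3J + M + 3  [with J=-8, M=-1]  = -22
L = -2G - D + 5  [with G=-3, D=-22]  = 33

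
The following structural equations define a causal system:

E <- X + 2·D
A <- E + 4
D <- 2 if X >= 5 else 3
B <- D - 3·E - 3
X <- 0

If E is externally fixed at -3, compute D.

Under do(E=-3), the mechanism E <- X + 2·D is discarded; E is fixed at -3.
Since D is not a descendant of the intervened variable, it is unaffected.
D = 2 if X >= 5 else 3  [with X=0]  = 3

3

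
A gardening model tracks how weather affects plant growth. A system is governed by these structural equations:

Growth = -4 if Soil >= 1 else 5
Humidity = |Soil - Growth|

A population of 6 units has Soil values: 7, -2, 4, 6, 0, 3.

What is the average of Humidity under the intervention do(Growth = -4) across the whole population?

7

The intervention sets Growth=-4 in all 6 units regardless of Soil. Recomputing Humidity per unit gives 11, 2, 8, 10, 4, 7; average 7.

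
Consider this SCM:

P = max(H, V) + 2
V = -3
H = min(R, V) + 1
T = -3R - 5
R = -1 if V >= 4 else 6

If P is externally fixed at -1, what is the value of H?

-2

The intervention breaks the incoming arrows to P: P = max(H, V) + 2 no longer applies, and P = -1.
Since H is not a descendant of the intervened variable, it is unaffected.
R = -1 if V >= 4 else 6  [with V=-3]  = 6
H = min(R, V) + 1  [with R=6, V=-3]  = -2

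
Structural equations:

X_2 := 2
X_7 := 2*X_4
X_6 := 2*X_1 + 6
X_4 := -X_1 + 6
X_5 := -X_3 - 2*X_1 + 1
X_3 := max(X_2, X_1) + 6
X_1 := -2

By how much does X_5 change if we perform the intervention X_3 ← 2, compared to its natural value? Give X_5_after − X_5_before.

6

do(X_3=2) replaces the equation X_3 := max(X_2, X_1) + 6 with the constant X_3 = 2.
X_5 = -X_3 - 2*X_1 + 1  [with X_3=2, X_1=-2]  = 3
Without intervention: X_3 = max(X_2, X_1) + 6  [with X_2=2, X_1=-2]  = 8; X_5 = -X_3 - 2*X_1 + 1  [with X_3=8, X_1=-2]  = -3.
Change = 3 − (-3) = 6.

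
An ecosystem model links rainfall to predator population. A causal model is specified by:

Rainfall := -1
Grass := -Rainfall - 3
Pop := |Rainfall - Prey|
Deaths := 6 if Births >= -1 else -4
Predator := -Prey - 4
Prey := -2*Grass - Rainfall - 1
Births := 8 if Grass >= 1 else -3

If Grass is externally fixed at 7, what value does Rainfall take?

Under do(Grass=7), the mechanism Grass := -Rainfall - 3 is discarded; Grass is fixed at 7.
Rainfall is not downstream of the intervention, so its value is determined by the original equations.

-1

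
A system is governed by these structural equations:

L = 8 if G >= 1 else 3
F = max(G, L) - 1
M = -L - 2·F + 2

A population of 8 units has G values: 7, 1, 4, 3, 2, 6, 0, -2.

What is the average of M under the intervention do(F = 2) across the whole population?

do(F=2) breaks F's dependence on G. With F=2 fixed, M across the units is -10, -10, -10, -10, -10, -10, -5, -5, mean -8.75.

-8.75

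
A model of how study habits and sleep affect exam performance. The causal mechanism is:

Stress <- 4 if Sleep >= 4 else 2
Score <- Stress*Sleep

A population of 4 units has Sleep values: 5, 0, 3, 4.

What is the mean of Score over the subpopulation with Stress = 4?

18

Observing Stress=4 restricts to units where Stress's equation naturally yields 4: Sleep ∈ {5, 4}. In that subpopulation Score = 20, 16, mean 18.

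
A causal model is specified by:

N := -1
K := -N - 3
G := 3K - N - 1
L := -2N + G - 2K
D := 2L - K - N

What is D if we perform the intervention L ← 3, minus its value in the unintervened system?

6

Intervening sets L = 3 and removes its equation (L := -2N + G - 2K).
K = -N - 3  [with N=-1]  = -2
D = 2L - K - N  [with L=3, K=-2, N=-1]  = 9
Without intervention: K = -N - 3  [with N=-1]  = -2; G = 3K - N - 1  [with K=-2, N=-1]  = -6; L = -2N + G - 2K  [with N=-1, G=-6, K=-2]  = 0; D = 2L - K - N  [with L=0, K=-2, N=-1]  = 3.
Change = 9 − 3 = 6.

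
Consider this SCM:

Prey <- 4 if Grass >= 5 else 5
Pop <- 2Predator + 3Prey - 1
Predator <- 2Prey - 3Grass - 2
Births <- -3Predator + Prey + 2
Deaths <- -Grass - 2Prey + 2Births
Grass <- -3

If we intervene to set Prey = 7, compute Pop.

62

Under do(Prey=7), the mechanism Prey <- 4 if Grass >= 5 else 5 is discarded; Prey is fixed at 7.
Predator = 2Prey - 3Grass - 2  [with Prey=7, Grass=-3]  = 21
Pop = 2Predator + 3Prey - 1  [with Predator=21, Prey=7]  = 62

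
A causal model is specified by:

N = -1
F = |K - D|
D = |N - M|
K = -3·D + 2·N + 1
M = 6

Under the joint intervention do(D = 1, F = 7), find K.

The joint intervention fixes D = 1, F = 7, removing each variable's own equation.
K = -3·D + 2·N + 1  [with D=1, N=-1]  = -4

-4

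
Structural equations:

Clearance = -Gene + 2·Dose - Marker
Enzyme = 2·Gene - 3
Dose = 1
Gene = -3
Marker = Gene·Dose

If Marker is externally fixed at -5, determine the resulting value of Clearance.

Intervening sets Marker = -5 and removes its equation (Marker = Gene·Dose).
Clearance = -Gene + 2·Dose - Marker  [with Gene=-3, Dose=1, Marker=-5]  = 10

10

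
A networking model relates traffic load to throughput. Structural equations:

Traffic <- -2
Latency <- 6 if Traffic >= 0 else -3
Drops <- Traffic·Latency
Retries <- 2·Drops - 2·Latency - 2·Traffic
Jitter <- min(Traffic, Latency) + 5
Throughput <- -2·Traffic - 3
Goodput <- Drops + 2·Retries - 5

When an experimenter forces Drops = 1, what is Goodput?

20

The intervention breaks the incoming arrows to Drops: Drops <- Traffic·Latency no longer applies, and Drops = 1.
Latency = 6 if Traffic >= 0 else -3  [with Traffic=-2]  = -3
Retries = 2·Drops - 2·Latency - 2·Traffic  [with Drops=1, Latency=-3, Traffic=-2]  = 12
Goodput = Drops + 2·Retries - 5  [with Drops=1, Retries=12]  = 20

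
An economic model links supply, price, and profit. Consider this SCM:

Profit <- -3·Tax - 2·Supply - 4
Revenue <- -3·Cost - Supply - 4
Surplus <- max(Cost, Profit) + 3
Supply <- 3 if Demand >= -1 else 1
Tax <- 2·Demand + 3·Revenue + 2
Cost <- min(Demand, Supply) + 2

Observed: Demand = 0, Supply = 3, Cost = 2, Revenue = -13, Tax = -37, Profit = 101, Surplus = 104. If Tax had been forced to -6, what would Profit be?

The intervention breaks the incoming arrows to Tax: Tax <- 2·Demand + 3·Revenue + 2 no longer applies, and Tax = -6.
Supply = 3 if Demand >= -1 else 1  [with Demand=0]  = 3
Profit = -3·Tax - 2·Supply - 4  [with Tax=-6, Supply=3]  = 8

8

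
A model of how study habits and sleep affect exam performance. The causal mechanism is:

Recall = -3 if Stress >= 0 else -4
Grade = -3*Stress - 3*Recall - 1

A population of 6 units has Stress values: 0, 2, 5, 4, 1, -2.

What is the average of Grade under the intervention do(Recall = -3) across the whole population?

The intervention sets Recall=-3 in all 6 units regardless of Stress. Recomputing Grade per unit gives 8, 2, -7, -4, 5, 14; average 3.

3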